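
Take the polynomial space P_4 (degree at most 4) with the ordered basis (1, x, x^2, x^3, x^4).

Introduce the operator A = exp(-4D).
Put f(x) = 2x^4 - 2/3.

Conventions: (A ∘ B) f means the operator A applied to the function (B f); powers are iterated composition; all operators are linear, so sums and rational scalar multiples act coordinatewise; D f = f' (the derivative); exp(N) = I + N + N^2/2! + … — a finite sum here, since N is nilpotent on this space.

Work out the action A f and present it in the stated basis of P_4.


order-1 term: -32x^3
order-2 term: 192x^2
order-3 term: -512x
order-4 term: 512
the series for exp(-4D) f terminates at order 4
exp(-4D) f = 2x^4 - 32x^3 + 192x^2 - 512x + 1534/3

g(x) = 2x^4 - 32x^3 + 192x^2 - 512x + 1534/3


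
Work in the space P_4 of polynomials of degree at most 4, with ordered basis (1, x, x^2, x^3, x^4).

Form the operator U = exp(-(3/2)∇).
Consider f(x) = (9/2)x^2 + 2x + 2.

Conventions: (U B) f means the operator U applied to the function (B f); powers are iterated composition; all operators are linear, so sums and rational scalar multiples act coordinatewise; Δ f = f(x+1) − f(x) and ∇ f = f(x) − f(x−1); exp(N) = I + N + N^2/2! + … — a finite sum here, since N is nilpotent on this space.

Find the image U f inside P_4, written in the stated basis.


the image equals g(x) = (9/2)x^2 - (23/2)x + 127/8

order-1 term: -(27/2)x + 15/4
order-2 term: 81/8
the series for exp(-(3/2)∇) f terminates at order 2
exp(-(3/2)∇) f = (9/2)x^2 - (23/2)x + 127/8


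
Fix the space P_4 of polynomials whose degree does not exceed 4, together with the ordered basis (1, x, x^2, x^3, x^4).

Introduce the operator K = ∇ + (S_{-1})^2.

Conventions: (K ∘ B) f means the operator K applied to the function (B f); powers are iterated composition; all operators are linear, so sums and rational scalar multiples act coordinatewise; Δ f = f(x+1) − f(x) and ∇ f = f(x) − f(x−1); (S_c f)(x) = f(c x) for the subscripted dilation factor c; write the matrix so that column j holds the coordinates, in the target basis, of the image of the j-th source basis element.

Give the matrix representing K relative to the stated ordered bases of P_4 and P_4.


image of 1: 1
image of x: x + 1
image of x^2: x^2 + 2x - 1
image of x^3: x^3 + 3x^2 - 3x + 1
image of x^4: x^4 + 4x^3 - 6x^2 + 4x - 1
each image's coordinates form column j of the matrix

the matrix is [[1, 1, -1, 1, -1]; [0, 1, 2, -3, 4]; [0, 0, 1, 3, -6]; [0, 0, 0, 1, 4]; [0, 0, 0, 0, 1]] (rows listed top to bottom)


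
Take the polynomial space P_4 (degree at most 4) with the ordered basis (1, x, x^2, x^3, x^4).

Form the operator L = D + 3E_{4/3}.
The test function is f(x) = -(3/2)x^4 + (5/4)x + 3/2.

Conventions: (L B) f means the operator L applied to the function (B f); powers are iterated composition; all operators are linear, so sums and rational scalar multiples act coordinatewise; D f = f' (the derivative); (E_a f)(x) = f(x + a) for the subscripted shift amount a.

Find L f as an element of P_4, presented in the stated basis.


D f = -6x^3 + 5/4
E_{4/3} f = -(3/2)x^4 - 8x^3 - 16x^2 - (467/36)x - 85/54
(3E_{4/3}) f = -(9/2)x^4 - 24x^3 - 48x^2 - (467/12)x - 85/18
(D + 3E_{4/3}) f = -(9/2)x^4 - 30x^3 - 48x^2 - (467/12)x - 125/36

the result is g(x) = -(9/2)x^4 - 30x^3 - 48x^2 - (467/12)x - 125/36


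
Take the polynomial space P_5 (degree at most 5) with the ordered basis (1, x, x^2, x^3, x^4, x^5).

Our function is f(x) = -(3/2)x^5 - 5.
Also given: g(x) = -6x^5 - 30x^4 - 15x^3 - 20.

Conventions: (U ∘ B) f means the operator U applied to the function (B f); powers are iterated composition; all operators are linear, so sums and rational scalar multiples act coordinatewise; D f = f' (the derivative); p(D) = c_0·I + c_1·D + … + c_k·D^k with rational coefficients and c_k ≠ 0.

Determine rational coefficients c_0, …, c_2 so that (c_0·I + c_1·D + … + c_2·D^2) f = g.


c_0 = 4, c_1 = 4, c_2 = 1/2

D^0 f = -(3/2)x^5 - 5
D^1 f = -(15/2)x^4
D^2 f = -30x^3
matching coefficients of g against c_0 f + c_1 Df + … from the top degree down determines the c_i
solution: c_0 = 4, c_1 = 4, c_2 = 1/2


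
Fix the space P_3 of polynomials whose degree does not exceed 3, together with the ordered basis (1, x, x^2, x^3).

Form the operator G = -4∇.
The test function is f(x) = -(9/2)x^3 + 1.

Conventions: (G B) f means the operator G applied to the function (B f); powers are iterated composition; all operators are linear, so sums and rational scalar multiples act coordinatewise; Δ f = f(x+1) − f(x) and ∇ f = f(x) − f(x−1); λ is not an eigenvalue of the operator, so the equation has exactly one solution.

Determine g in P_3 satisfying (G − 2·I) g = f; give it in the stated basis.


write g with unknown coordinates in the stated basis and equate coefficients in (G − 2·I) g = f
solving from the highest basis element down gives g = (9/4)x^3 - (27/2)x^2 + (135/2)x - 167
check: G g = -27x^2 + 135x - 333
so G g − 2·g = -(9/2)x^3 + 1 = f ✓

the image equals g(x) = (9/4)x^3 - (27/2)x^2 + (135/2)x - 167


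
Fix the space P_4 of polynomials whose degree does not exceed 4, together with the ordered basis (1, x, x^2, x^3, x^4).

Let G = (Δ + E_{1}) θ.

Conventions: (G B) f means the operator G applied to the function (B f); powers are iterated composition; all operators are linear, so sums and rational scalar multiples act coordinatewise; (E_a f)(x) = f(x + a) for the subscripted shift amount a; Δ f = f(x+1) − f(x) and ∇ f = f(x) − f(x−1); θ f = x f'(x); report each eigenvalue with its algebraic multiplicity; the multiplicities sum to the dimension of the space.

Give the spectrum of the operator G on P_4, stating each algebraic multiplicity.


image of 1: 0
image of x: x + 2
image of x^2: 2x^2 + 8x + 4
image of x^3: 3x^3 + 18x^2 + 18x + 6
image of x^4: 4x^4 + 32x^3 + 48x^2 + 32x + 8
the matrix is upper triangular; its diagonal is (0, 1, 2, 3, 4)
for a triangular matrix the eigenvalues are the diagonal entries, with algebraic multiplicity their repetition count

λ = 0 (multiplicity 1), λ = 1 (multiplicity 1), λ = 2 (multiplicity 1), λ = 3 (multiplicity 1), λ = 4 (multiplicity 1)


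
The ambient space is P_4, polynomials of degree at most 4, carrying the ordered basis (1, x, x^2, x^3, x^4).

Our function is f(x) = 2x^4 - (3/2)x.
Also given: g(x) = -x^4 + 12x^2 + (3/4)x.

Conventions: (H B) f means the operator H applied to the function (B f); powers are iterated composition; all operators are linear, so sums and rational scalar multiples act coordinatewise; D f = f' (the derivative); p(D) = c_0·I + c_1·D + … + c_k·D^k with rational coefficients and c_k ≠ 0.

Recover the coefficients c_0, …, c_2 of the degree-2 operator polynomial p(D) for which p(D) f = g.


p(D) = -(1/2)·I + (1/2)·D^2, i.e. c_0 = -1/2, c_1 = 0, c_2 = 1/2

D^0 f = 2x^4 - (3/2)x
D^1 f = 8x^3 - 3/2
D^2 f = 24x^2
matching coefficients of g against c_0 f + c_1 Df + … from the top degree down determines the c_i
solution: c_0 = -1/2, c_1 = 0, c_2 = 1/2


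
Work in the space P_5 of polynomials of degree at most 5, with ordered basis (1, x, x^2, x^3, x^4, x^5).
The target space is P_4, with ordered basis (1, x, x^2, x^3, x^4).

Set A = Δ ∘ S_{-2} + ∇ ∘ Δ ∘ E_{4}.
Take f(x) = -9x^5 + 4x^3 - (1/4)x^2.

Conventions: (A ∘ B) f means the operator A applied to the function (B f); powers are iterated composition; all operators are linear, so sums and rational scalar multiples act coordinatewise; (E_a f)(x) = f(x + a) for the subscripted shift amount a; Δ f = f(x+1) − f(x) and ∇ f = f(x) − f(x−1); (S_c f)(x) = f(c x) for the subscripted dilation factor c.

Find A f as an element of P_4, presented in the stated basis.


g(x) = 1440x^4 + 2700x^3 + 624x^2 - 7364x - 23059/2

S_{-2} f = 288x^5 - 32x^3 - x^2
Δ S_{-2} f = 1440x^4 + 2880x^3 + 2784x^2 + 1342x + 255
E_{4} f = -9x^5 - 180x^4 - 1436x^3 - (22849/4)x^2 - 11330x - 8964
Δ E_{4} f = -45x^4 - 810x^3 - 5478x^2 - (32995/2)x - 74669/4
∇ Δ E_{4} f = -180x^3 - 2160x^2 - 8706x - 23569/2
(Δ ∘ S_{-2} + ∇ ∘ Δ ∘ E_{4}) f = 1440x^4 + 2700x^3 + 624x^2 - 7364x - 23059/2


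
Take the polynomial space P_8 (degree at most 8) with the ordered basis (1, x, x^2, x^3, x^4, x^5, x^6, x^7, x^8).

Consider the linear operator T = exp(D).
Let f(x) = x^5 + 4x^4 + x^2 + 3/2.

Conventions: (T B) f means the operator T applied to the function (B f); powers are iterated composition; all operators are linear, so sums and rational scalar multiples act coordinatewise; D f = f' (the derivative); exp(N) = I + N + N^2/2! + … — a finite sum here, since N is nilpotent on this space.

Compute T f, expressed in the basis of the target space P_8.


the image equals g(x) = x^5 + 9x^4 + 26x^3 + 35x^2 + 23x + 15/2

order-1 term: 5x^4 + 16x^3 + 2x
order-2 term: 10x^3 + 24x^2 + 1
order-3 term: 10x^2 + 16x
order-4 term: 5x + 4
order-5 term: 1
the series for exp(D) f terminates at order 5
exp(D) f = x^5 + 9x^4 + 26x^3 + 35x^2 + 23x + 15/2


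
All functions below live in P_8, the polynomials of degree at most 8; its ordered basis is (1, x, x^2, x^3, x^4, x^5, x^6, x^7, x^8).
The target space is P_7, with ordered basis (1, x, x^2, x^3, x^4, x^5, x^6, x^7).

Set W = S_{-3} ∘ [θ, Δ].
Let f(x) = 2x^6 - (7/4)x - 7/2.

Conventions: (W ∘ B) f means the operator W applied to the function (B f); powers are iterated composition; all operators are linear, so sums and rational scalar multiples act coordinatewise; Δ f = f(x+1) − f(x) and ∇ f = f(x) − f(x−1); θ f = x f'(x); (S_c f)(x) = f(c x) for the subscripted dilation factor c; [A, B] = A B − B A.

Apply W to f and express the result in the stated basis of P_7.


the image equals g(x) = 2916x^5 - 4860x^4 + 3240x^3 - 1080x^2 + 180x - 41/4

Δ f = 12x^5 + 30x^4 + 40x^3 + 30x^2 + 12x + 1/4
θ Δ f = 60x^5 + 120x^4 + 120x^3 + 60x^2 + 12x
θ f = 12x^6 - (7/4)x
Δ θ f = 72x^5 + 180x^4 + 240x^3 + 180x^2 + 72x + 41/4
[θ, Δ] f = -12x^5 - 60x^4 - 120x^3 - 120x^2 - 60x - 41/4
S_{-3} [θ, Δ] f = 2916x^5 - 4860x^4 + 3240x^3 - 1080x^2 + 180x - 41/4


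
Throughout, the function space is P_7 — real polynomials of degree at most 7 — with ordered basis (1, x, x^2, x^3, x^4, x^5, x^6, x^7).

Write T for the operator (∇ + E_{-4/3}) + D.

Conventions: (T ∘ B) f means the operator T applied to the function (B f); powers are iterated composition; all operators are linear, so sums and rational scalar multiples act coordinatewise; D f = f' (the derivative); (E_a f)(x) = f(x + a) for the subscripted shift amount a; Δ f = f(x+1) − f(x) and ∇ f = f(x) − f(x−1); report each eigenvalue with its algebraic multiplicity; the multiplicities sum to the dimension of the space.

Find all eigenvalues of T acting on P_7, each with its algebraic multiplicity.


λ = 1 (multiplicity 8)

image of 1: 1
image of x: x + 2/3
image of x^2: x^2 + (4/3)x + 7/9
image of x^3: x^3 + 2x^2 + (7/3)x - 37/27
image of x^4: x^4 + (8/3)x^3 + (14/3)x^2 - (148/27)x + 175/81
image of x^5: x^5 + (10/3)x^4 + (70/9)x^3 - (370/27)x^2 + (875/81)x - 781/243
image of x^6: x^6 + 4x^5 + (35/3)x^4 - (740/27)x^3 + (875/27)x^2 - (1562/81)x + 3367/729
image of x^7: x^7 + (14/3)x^6 + (49/3)x^5 - (1295/27)x^4 + (6125/81)x^3 - (5467/81)x^2 + (23569/729)x - 14197/2187
the matrix is upper triangular; its diagonal is (1, 1, 1, 1, 1, 1, 1, 1)
for a triangular matrix the eigenvalues are the diagonal entries, with algebraic multiplicity their repetition count


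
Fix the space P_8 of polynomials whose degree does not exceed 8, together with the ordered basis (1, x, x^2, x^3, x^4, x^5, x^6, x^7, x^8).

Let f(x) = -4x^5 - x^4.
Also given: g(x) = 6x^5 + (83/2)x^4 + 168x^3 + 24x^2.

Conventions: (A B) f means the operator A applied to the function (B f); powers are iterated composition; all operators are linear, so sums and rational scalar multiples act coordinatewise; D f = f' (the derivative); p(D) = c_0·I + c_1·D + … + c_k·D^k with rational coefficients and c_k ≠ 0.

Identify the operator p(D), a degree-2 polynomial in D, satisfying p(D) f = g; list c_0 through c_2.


p(D) = -(3/2)·I − 2·D − 2·D^2, i.e. c_0 = -3/2, c_1 = -2, c_2 = -2

D^0 f = -4x^5 - x^4
D^1 f = -20x^4 - 4x^3
D^2 f = -80x^3 - 12x^2
matching coefficients of g against c_0 f + c_1 Df + … from the top degree down determines the c_i
solution: c_0 = -3/2, c_1 = -2, c_2 = -2


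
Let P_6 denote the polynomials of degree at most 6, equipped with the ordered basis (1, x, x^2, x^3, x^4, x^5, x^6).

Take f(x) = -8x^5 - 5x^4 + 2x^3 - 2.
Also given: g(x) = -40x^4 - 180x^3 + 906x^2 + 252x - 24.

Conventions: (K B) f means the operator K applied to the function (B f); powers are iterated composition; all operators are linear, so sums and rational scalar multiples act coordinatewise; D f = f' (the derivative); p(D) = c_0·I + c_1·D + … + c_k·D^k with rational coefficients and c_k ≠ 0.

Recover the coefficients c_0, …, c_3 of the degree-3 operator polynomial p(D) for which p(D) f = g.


c_0 = 0, c_1 = 1, c_2 = 1, c_3 = -2

D^0 f = -8x^5 - 5x^4 + 2x^3 - 2
D^1 f = -40x^4 - 20x^3 + 6x^2
D^2 f = -160x^3 - 60x^2 + 12x
D^3 f = -480x^2 - 120x + 12
matching coefficients of g against c_0 f + c_1 Df + … from the top degree down determines the c_i
solution: c_0 = 0, c_1 = 1, c_2 = 1, c_3 = -2


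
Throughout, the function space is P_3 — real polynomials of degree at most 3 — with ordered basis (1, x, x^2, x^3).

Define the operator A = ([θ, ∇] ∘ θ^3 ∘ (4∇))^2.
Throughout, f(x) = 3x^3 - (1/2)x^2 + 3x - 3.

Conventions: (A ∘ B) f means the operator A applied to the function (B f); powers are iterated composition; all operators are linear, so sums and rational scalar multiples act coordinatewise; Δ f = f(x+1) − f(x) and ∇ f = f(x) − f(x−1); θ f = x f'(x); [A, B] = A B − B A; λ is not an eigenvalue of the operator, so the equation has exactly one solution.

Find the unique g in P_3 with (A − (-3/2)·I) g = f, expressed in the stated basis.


g(x) = 2x^3 - (1/3)x^2 + 2x - 2

write g with unknown coordinates in the stated basis and equate coefficients in (A − (-3/2)·I) g = f
solving from the highest basis element down gives g = 2x^3 - (1/3)x^2 + 2x - 2
check: A g = 0
so A g − (-3/2)·g = 3x^3 - (1/2)x^2 + 3x - 3 = f ✓


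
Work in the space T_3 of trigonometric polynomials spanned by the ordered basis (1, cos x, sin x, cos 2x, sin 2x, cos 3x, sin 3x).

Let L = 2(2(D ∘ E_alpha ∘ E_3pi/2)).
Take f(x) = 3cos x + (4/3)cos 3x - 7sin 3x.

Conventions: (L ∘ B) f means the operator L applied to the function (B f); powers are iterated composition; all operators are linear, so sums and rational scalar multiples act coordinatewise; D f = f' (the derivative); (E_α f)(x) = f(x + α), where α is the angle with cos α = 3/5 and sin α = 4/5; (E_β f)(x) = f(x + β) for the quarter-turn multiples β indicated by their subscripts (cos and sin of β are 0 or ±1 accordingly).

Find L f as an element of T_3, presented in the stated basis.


E_3pi/2 f = 3sin x - 7cos 3x - (4/3)sin 3x
E_alpha E_3pi/2 f = (12/5)cos x + (9/5)sin x + (2281/375)cos 3x + (464/125)sin 3x
D E_alpha E_3pi/2 f = (9/5)cos x - (12/5)sin x + (1392/125)cos 3x - (2281/125)sin 3x
(2(D ∘ E_alpha ∘ E_3pi/2)) f = (18/5)cos x - (24/5)sin x + (2784/125)cos 3x - (4562/125)sin 3x
(2(2(D ∘ E_alpha ∘ E_3pi/2))) f = (36/5)cos x - (48/5)sin x + (5568/125)cos 3x - (9124/125)sin 3x

the result is g(x) = (36/5)cos x - (48/5)sin x + (5568/125)cos 3x - (9124/125)sin 3x


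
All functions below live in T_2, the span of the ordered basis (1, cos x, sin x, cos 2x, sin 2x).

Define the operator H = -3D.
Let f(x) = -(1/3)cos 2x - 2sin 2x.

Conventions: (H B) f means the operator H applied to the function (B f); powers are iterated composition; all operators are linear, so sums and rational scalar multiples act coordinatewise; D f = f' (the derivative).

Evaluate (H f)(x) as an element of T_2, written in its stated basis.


the result is g(x) = 12cos 2x - 2sin 2x

D f = -4cos 2x + (2/3)sin 2x
(-3D) f = 12cos 2x - 2sin 2x


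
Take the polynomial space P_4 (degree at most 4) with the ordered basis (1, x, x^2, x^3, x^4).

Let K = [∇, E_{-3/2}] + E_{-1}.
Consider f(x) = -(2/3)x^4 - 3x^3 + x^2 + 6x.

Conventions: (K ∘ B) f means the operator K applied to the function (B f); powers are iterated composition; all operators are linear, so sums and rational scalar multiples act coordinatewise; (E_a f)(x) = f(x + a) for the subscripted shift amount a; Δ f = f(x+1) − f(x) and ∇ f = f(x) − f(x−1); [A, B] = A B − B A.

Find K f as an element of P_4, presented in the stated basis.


the image equals g(x) = -(2/3)x^4 - (1/3)x^3 + 6x^2 - (7/3)x - 8/3

E_{-3/2} f = -(2/3)x^4 + x^3 + (11/2)x^2 - (33/4)x
∇ E_{-3/2} f = -(8/3)x^3 + 7x^2 + (16/3)x - 145/12
∇ f = -(8/3)x^3 - 5x^2 + (25/3)x + 8/3
E_{-3/2} ∇ f = -(8/3)x^3 + 7x^2 + (16/3)x - 145/12
[∇, E_{-3/2}] f = 0
E_{-1} f = -(2/3)x^4 - (1/3)x^3 + 6x^2 - (7/3)x - 8/3
([∇, E_{-3/2}] + E_{-1}) f = -(2/3)x^4 - (1/3)x^3 + 6x^2 - (7/3)x - 8/3


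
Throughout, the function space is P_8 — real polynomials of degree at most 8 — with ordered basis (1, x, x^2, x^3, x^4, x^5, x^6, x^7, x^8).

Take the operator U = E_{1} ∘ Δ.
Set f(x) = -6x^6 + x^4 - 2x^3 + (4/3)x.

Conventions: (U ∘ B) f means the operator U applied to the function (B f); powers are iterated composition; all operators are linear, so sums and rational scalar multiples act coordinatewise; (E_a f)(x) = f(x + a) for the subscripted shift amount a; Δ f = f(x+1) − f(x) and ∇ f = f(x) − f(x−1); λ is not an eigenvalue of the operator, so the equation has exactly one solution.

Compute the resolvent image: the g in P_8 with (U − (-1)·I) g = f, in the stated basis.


the image equals g(x) = -6x^6 + 36x^5 + 91x^4 - 606x^3 - 990x^2 + (9910/3)x + 5417/3

write g with unknown coordinates in the stated basis and equate coefficients in (U − (-1)·I) g = f
solving from the highest basis element down gives g = -6x^6 + 36x^5 + 91x^4 - 606x^3 - 990x^2 + (9910/3)x + 5417/3
check: U g = -36x^5 - 90x^4 + 604x^3 + 990x^2 - 3302x - 5417/3
so U g − (-1)·g = -6x^6 + x^4 - 2x^3 + (4/3)x = f ✓


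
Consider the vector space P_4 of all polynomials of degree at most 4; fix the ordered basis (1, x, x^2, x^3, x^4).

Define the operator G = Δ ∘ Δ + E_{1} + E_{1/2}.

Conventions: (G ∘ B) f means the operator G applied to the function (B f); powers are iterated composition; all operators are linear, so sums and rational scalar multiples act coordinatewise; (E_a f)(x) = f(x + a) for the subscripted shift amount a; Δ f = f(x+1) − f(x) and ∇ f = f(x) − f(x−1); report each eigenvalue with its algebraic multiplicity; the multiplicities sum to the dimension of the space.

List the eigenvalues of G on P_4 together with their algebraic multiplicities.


λ = 2 (multiplicity 5)

image of 1: 2
image of x: 2x + 3/2
image of x^2: 2x^2 + 3x + 13/4
image of x^3: 2x^3 + (9/2)x^2 + (39/4)x + 57/8
image of x^4: 2x^4 + 6x^3 + (39/2)x^2 + (57/2)x + 241/16
the matrix is upper triangular; its diagonal is (2, 2, 2, 2, 2)
for a triangular matrix the eigenvalues are the diagonal entries, with algebraic multiplicity their repetition count


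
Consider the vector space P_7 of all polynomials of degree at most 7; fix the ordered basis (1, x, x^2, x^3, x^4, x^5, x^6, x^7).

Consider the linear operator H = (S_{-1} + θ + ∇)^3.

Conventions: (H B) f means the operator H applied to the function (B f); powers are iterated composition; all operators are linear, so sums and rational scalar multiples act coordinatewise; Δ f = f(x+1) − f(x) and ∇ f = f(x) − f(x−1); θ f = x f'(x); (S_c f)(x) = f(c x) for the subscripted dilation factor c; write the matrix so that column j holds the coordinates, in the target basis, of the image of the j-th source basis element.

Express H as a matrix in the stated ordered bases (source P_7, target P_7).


the matrix is [[1, 1, -5, -14, 43, -54, 83, 526]; [0, 0, 18, 18, -56, 240, -696, 322]; [0, 0, 27, 57, -174, -200, 1185, -4032]; [0, 0, 0, 8, 156, -60, -160, 3360]; [0, 0, 0, 0, 125, 305, -1155, -70]; [0, 0, 0, 0, 0, 64, 558, -882]; [0, 0, 0, 0, 0, 0, 343, 889]; [0, 0, 0, 0, 0, 0, 0, 216]] (rows listed top to bottom)

image of 1: 1
image of x: 1
image of x^2: 27x^2 + 18x - 5
image of x^3: 8x^3 + 57x^2 + 18x - 14
image of x^4: 125x^4 + 156x^3 - 174x^2 - 56x + 43
image of x^5: 64x^5 + 305x^4 - 60x^3 - 200x^2 + 240x - 54
image of x^6: 343x^6 + 558x^5 - 1155x^4 - 160x^3 + 1185x^2 - 696x + 83
image of x^7: 216x^7 + 889x^6 - 882x^5 - 70x^4 + 3360x^3 - 4032x^2 + 322x + 526
each image's coordinates form column j of the matrix


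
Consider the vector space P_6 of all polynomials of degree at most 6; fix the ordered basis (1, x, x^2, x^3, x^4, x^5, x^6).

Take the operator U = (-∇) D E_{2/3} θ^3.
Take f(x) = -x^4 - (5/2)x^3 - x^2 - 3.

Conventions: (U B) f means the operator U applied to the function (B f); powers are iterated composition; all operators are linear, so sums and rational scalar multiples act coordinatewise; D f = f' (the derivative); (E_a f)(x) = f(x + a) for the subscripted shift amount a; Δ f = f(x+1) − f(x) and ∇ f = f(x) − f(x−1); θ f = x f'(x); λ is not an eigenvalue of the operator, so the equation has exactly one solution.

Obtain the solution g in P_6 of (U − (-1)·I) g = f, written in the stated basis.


g(x) = -x^4 - (5/2)x^3 - 769x^2 - 661x - 74759/6

write g with unknown coordinates in the stated basis and equate coefficients in (U − (-1)·I) g = f
solving from the highest basis element down gives g = -x^4 - (5/2)x^3 - 769x^2 - 661x - 74759/6
check: U g = 768x^2 + 661x + 74741/6
so U g − (-1)·g = -x^4 - (5/2)x^3 - x^2 - 3 = f ✓


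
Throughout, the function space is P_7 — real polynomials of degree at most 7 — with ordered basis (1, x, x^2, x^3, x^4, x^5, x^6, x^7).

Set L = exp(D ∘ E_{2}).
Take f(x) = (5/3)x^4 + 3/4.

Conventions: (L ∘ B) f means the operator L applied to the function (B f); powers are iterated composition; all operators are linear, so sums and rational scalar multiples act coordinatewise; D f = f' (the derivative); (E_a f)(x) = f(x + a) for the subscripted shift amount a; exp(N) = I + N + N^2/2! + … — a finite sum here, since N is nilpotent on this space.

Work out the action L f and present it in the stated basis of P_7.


g(x) = (5/3)x^4 + (20/3)x^3 + 50x^2 + (500/3)x + 1023/4

order-1 term: (20/3)x^3 + 40x^2 + 80x + 160/3
order-2 term: 10x^2 + 80x + 160
order-3 term: (20/3)x + 40
order-4 term: 5/3
the series for exp(D ∘ E_{2}) f terminates at order 4
exp(D ∘ E_{2}) f = (5/3)x^4 + (20/3)x^3 + 50x^2 + (500/3)x + 1023/4


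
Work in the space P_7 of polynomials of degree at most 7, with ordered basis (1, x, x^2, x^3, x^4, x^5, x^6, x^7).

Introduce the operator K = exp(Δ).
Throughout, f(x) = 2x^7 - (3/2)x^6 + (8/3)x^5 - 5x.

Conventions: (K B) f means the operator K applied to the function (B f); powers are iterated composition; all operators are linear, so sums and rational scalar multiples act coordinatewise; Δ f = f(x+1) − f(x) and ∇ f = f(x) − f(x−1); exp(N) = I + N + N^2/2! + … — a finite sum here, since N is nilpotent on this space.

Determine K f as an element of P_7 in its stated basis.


order-1 term: 14x^6 + 33x^5 + (365/6)x^4 + (200/3)x^3 + (277/6)x^2 + (55/3)x - 11/6
order-2 term: 42x^5 + (375/2)x^4 + (1280/3)x^3 + (1105/2)x^2 + (1177/3)x + 239/2
order-3 term: 70x^4 + 390x^3 + (2825/3)x^2 + 1115x + 1601/3
order-4 term: 70x^3 + (795/2)x^2 + (2500/3)x + 3775/6
order-5 term: 42x^2 + 201x + 1561/6
order-6 term: 14x + 81/2
order-7 term: 2
the series for exp(Δ) f terminates at order 7
exp(Δ) f = 2x^7 + (25/2)x^6 + (233/3)x^5 + (955/3)x^4 + (2860/3)x^3 + (11879/6)x^2 + 2569x + 9499/6

g(x) = 2x^7 + (25/2)x^6 + (233/3)x^5 + (955/3)x^4 + (2860/3)x^3 + (11879/6)x^2 + 2569x + 9499/6


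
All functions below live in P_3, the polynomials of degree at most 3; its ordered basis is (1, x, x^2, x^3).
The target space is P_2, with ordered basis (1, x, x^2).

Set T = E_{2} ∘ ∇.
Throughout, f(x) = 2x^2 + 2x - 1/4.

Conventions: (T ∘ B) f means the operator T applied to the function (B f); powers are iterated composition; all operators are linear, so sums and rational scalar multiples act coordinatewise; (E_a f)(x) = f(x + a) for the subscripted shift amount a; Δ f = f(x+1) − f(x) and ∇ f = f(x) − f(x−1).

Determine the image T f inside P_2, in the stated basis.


g(x) = 4x + 8

∇ f = 4x
E_{2} ∇ f = 4x + 8


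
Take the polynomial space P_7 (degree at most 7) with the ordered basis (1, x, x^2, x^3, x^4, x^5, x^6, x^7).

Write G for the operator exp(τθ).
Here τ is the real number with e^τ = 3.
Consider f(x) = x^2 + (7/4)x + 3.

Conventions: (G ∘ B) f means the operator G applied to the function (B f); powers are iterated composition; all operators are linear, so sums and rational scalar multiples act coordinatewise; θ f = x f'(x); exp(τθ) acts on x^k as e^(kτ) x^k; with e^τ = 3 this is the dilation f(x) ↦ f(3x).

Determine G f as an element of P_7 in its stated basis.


the result is g(x) = 9x^2 + (21/4)x + 3

exp(τθ) x^k = e^(kτ) x^k; with e^τ = 3 this sends x^k to 3^k x^k
x ↦ 3 x
x^2 ↦ 9 x^2
applying this coordinatewise to f: exp(τθ) f = 9x^2 + (21/4)x + 3


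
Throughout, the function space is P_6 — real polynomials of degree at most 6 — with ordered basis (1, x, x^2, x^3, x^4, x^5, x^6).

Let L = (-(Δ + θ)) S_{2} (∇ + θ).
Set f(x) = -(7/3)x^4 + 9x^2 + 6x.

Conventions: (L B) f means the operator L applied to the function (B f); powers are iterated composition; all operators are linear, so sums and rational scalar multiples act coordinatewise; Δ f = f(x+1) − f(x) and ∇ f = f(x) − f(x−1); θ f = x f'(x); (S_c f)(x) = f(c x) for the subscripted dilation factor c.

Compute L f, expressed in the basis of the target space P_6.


∇ f = -(28/3)x^3 + 14x^2 + (26/3)x - 2/3
θ f = -(28/3)x^4 + 18x^2 + 6x
(∇ + θ) f = -(28/3)x^4 - (28/3)x^3 + 32x^2 + (44/3)x - 2/3
S_{2} (∇ + θ) f = -(448/3)x^4 - (224/3)x^3 + 128x^2 + (88/3)x - 2/3
Δ S_{2} (∇ + θ) f = -(1792/3)x^3 - 1120x^2 - (1696/3)x - 200/3
θ S_{2} (∇ + θ) f = -(1792/3)x^4 - 224x^3 + 256x^2 + (88/3)x
(Δ + θ) S_{2} (∇ + θ) f = -(1792/3)x^4 - (2464/3)x^3 - 864x^2 - 536x - 200/3
(-(Δ + θ)) S_{2} (∇ + θ) f = (1792/3)x^4 + (2464/3)x^3 + 864x^2 + 536x + 200/3

the result is g(x) = (1792/3)x^4 + (2464/3)x^3 + 864x^2 + 536x + 200/3


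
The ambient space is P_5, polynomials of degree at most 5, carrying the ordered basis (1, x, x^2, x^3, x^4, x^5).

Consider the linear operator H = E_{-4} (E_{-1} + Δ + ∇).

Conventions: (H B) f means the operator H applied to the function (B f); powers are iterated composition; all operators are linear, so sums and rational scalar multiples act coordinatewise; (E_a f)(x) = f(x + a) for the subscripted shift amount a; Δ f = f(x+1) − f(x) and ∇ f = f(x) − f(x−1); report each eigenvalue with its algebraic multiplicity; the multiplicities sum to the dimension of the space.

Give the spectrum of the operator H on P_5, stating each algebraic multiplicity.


image of 1: 1
image of x: x - 3
image of x^2: x^2 - 6x + 9
image of x^3: x^3 - 9x^2 + 27x - 27
image of x^4: x^4 - 12x^3 + 54x^2 - 108x + 81
image of x^5: x^5 - 15x^4 + 90x^3 - 270x^2 + 405x - 243
the matrix is upper triangular; its diagonal is (1, 1, 1, 1, 1, 1)
for a triangular matrix the eigenvalues are the diagonal entries, with algebraic multiplicity their repetition count

λ = 1 (multiplicity 6)


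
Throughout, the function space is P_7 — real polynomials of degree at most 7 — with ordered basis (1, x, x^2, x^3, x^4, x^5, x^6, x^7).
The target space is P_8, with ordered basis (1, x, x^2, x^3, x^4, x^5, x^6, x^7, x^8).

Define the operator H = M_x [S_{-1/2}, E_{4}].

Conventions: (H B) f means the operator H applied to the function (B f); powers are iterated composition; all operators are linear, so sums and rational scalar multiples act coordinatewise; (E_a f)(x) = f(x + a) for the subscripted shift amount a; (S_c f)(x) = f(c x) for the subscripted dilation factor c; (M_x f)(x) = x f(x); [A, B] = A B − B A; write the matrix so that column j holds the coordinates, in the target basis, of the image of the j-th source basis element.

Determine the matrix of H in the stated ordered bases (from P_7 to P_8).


image of 1: 0
image of x: 6x
image of x^2: -6x^2 + 12x
image of x^3: (9/2)x^3 - 18x^2 + 72x
image of x^4: -3x^4 + 18x^3 - 144x^2 + 240x
image of x^5: (15/8)x^5 - 15x^4 + 180x^3 - 600x^2 + 1056x
image of x^6: -(9/8)x^6 + (45/4)x^5 - 180x^4 + 900x^3 - 3168x^2 + 4032x
image of x^7: (21/32)x^7 - (63/8)x^6 + (315/2)x^5 - 1050x^4 + 5544x^3 - 14112x^2 + 16512x
each image's coordinates form column j of the matrix

the matrix is [[0, 0, 0, 0, 0, 0, 0, 0]; [0, 6, 12, 72, 240, 1056, 4032, 16512]; [0, 0, -6, -18, -144, -600, -3168, -14112]; [0, 0, 0, 9/2, 18, 180, 900, 5544]; [0, 0, 0, 0, -3, -15, -180, -1050]; [0, 0, 0, 0, 0, 15/8, 45/4, 315/2]; [0, 0, 0, 0, 0, 0, -9/8, -63/8]; [0, 0, 0, 0, 0, 0, 0, 21/32]; [0, 0, 0, 0, 0, 0, 0, 0]] (rows listed top to bottom)


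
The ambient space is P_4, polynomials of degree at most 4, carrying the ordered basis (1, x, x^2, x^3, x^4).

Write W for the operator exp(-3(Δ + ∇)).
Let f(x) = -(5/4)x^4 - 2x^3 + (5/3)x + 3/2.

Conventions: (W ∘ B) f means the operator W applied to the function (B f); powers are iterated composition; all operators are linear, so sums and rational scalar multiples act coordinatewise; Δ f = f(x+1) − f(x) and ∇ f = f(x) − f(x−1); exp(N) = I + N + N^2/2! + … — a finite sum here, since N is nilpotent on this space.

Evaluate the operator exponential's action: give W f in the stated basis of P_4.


order-1 term: 30x^3 + 36x^2 + 30x + 2
order-2 term: -270x^2 - 216x - 180
order-3 term: 1080x + 432
order-4 term: -1620
the series for exp(-3(Δ + ∇)) f terminates at order 4
exp(-3(Δ + ∇)) f = -(5/4)x^4 + 28x^3 - 234x^2 + (2687/3)x - 2729/2

g(x) = -(5/4)x^4 + 28x^3 - 234x^2 + (2687/3)x - 2729/2


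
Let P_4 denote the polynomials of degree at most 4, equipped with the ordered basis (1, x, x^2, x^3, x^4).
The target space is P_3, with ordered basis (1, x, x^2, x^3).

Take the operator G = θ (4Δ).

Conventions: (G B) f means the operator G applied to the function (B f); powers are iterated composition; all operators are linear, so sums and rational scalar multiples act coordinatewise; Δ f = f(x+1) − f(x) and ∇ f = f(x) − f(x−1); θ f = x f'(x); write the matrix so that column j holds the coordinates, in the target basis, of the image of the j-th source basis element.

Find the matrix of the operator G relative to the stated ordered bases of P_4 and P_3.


image of 1: 0
image of x: 0
image of x^2: 8x
image of x^3: 24x^2 + 12x
image of x^4: 48x^3 + 48x^2 + 16x
each image's coordinates form column j of the matrix

the matrix is [[0, 0, 0, 0, 0]; [0, 0, 8, 12, 16]; [0, 0, 0, 24, 48]; [0, 0, 0, 0, 48]] (rows listed top to bottom)


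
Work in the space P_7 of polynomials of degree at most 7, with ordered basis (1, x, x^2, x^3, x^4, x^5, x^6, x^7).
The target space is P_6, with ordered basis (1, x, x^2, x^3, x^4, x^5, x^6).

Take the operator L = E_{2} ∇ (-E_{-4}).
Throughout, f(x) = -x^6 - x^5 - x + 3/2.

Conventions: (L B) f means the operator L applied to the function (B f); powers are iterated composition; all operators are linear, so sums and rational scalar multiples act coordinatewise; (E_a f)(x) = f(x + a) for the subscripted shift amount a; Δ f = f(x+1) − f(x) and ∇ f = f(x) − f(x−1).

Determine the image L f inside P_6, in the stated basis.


the result is g(x) = 6x^5 - 70x^4 + 330x^3 - 785x^2 + 941x - 453

E_{-4} f = -x^6 + 23x^5 - 220x^4 + 1120x^3 - 3200x^2 + 4863x - 6133/2
(-E_{-4}) f = x^6 - 23x^5 + 220x^4 - 1120x^3 + 3200x^2 - 4863x + 6133/2
∇ (-E_{-4}) f = 6x^5 - 130x^4 + 1130x^3 - 4925x^2 + 10761x - 9427
E_{2} ∇ (-E_{-4}) f = 6x^5 - 70x^4 + 330x^3 - 785x^2 + 941x - 453


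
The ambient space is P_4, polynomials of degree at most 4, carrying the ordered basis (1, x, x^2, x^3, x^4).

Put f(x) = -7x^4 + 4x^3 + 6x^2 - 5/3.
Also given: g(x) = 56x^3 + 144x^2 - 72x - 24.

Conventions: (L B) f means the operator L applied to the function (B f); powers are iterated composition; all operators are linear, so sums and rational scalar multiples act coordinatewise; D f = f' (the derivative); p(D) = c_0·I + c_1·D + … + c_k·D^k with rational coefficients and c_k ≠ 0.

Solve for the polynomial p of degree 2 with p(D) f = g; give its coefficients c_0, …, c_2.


D^0 f = -7x^4 + 4x^3 + 6x^2 - 5/3
D^1 f = -28x^3 + 12x^2 + 12x
D^2 f = -84x^2 + 24x + 12
matching coefficients of g against c_0 f + c_1 Df + … from the top degree down determines the c_i
solution: c_0 = 0, c_1 = -2, c_2 = -2

p(D) = -2·D − 2·D^2, i.e. c_0 = 0, c_1 = -2, c_2 = -2


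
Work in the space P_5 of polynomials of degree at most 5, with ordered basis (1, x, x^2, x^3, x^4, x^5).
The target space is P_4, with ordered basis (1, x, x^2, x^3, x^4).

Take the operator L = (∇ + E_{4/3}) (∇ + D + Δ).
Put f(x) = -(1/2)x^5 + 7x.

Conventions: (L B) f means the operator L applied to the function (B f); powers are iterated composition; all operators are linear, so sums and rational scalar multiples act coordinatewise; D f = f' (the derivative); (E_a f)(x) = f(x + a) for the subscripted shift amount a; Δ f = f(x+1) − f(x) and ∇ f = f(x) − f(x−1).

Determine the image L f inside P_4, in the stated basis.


the result is g(x) = -(15/2)x^4 - 70x^3 - 45x^2 - (1330/9)x - 215/54

∇ f = -(5/2)x^4 + 5x^3 - 5x^2 + (5/2)x + 13/2
D f = -(5/2)x^4 + 7
Δ f = -(5/2)x^4 - 5x^3 - 5x^2 - (5/2)x + 13/2
(∇ + D + Δ) f = -(15/2)x^4 - 10x^2 + 20
∇ (∇ + D + Δ) f = -30x^3 + 45x^2 - 50x + 35/2
E_{4/3} (∇ + D + Δ) f = -(15/2)x^4 - 40x^3 - 90x^2 - (880/9)x - 580/27
(∇ + E_{4/3}) (∇ + D + Δ) f = -(15/2)x^4 - 70x^3 - 45x^2 - (1330/9)x - 215/54


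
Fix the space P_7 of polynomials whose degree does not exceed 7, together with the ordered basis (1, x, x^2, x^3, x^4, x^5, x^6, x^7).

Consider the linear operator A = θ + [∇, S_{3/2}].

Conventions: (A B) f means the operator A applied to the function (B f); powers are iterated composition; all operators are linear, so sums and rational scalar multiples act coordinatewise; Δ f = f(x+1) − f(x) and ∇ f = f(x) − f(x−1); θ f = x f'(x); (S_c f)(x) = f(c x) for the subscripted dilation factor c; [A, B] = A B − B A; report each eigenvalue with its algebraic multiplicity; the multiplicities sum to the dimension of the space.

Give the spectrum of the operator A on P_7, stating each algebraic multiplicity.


image of 1: 0
image of x: x + 1/2
image of x^2: 2x^2 + (3/2)x - 5/4
image of x^3: 3x^3 + (27/8)x^2 - (45/8)x + 19/8
image of x^4: 4x^4 + (27/4)x^3 - (135/8)x^2 + (57/4)x - 65/16
image of x^5: 5x^5 + (405/32)x^4 - (675/16)x^3 + (855/16)x^2 - (975/32)x + 211/32
image of x^6: 6x^6 + (729/32)x^5 - (6075/64)x^4 + (2565/16)x^3 - (8775/64)x^2 + (1899/32)x - 665/64
image of x^7: 7x^7 + (5103/128)x^6 - (25515/128)x^5 + (53865/128)x^4 - (61425/128)x^3 + (39879/128)x^2 - (13965/128)x + 2059/128
the matrix is upper triangular; its diagonal is (0, 1, 2, 3, 4, 5, 6, 7)
for a triangular matrix the eigenvalues are the diagonal entries, with algebraic multiplicity their repetition count

λ = 0 (multiplicity 1), λ = 1 (multiplicity 1), λ = 2 (multiplicity 1), λ = 3 (multiplicity 1), λ = 4 (multiplicity 1), λ = 5 (multiplicity 1), λ = 6 (multiplicity 1), λ = 7 (multiplicity 1)


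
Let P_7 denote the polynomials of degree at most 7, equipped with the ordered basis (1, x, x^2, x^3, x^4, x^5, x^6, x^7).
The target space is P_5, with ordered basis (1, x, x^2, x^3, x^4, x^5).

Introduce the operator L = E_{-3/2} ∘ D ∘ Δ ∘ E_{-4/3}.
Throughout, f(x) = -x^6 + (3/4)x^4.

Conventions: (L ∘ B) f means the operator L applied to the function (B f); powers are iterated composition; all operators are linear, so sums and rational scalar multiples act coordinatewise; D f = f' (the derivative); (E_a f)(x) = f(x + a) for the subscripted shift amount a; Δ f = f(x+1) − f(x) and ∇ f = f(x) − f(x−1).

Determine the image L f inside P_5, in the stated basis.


E_{-4/3} f = -x^6 + 8x^5 - (311/12)x^4 + (1172/27)x^3 - (1064/27)x^2 + (1472/81)x - 2368/729
Δ E_{-4/3} f = -6x^5 + 25x^4 - (131/3)x^3 + (715/18)x^2 - (493/27)x + 1055/324
D Δ E_{-4/3} f = -30x^4 + 100x^3 - 131x^2 + (715/9)x - 493/27
E_{-3/2} (D ∘ Δ) E_{-4/3} f = -30x^4 + 280x^3 - 986x^2 + (13972/9)x - 199055/216

the image equals g(x) = -30x^4 + 280x^3 - 986x^2 + (13972/9)x - 199055/216


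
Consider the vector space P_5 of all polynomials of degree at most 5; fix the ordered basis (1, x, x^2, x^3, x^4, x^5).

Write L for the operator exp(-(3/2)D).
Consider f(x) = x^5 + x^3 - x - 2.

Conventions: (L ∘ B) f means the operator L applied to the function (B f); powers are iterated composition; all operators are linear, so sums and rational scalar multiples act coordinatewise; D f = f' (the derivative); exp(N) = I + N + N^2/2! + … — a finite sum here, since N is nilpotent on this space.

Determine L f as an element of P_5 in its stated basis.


g(x) = x^5 - (15/2)x^4 + (47/2)x^3 - (153/4)x^2 + (497/16)x - 367/32

order-1 term: -(15/2)x^4 - (9/2)x^2 + 3/2
order-2 term: (45/2)x^3 + (27/4)x
order-3 term: -(135/4)x^2 - 27/8
order-4 term: (405/16)x
order-5 term: -243/32
the series for exp(-(3/2)D) f terminates at order 5
exp(-(3/2)D) f = x^5 - (15/2)x^4 + (47/2)x^3 - (153/4)x^2 + (497/16)x - 367/32


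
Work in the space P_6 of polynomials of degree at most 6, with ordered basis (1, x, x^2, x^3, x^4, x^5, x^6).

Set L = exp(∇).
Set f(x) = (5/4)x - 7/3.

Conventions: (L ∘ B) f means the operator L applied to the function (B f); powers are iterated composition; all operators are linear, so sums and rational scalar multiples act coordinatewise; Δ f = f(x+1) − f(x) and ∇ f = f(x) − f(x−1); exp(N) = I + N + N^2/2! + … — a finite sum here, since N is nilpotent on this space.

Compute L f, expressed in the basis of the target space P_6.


the result is g(x) = (5/4)x - 13/12

order-1 term: 5/4
the series for exp(∇) f terminates at order 1
exp(∇) f = (5/4)x - 13/12


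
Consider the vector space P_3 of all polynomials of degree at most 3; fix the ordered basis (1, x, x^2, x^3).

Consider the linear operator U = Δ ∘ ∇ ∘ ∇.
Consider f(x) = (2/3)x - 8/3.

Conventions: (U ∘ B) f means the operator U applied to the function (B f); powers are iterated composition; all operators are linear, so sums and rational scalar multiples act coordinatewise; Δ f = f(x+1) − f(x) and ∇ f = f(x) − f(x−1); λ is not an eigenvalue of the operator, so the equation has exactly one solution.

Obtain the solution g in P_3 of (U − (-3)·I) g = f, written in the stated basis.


the result is g(x) = (2/9)x - 8/9

write g with unknown coordinates in the stated basis and equate coefficients in (U − (-3)·I) g = f
solving from the highest basis element down gives g = (2/9)x - 8/9
check: U g = 0
so U g − (-3)·g = (2/3)x - 8/3 = f ✓


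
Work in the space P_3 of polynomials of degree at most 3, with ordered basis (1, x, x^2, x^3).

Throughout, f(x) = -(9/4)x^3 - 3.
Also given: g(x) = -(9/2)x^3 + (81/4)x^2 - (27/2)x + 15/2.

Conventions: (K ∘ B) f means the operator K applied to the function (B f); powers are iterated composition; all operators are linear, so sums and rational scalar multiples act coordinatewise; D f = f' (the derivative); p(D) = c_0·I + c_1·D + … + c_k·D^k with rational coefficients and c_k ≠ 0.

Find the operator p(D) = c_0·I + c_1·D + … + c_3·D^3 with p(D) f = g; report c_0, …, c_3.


D^0 f = -(9/4)x^3 - 3
D^1 f = -(27/4)x^2
D^2 f = -(27/2)x
D^3 f = -27/2
matching coefficients of g against c_0 f + c_1 Df + … from the top degree down determines the c_i
solution: c_0 = 2, c_1 = -3, c_2 = 1, c_3 = -1

c_0 = 2, c_1 = -3, c_2 = 1, c_3 = -1


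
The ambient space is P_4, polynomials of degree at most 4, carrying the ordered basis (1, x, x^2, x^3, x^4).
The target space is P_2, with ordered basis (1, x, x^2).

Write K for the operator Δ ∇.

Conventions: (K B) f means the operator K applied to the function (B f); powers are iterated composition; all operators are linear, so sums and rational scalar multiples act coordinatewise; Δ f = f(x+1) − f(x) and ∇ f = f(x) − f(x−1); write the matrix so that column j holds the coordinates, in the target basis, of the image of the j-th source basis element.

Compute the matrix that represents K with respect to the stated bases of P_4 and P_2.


the matrix is [[0, 0, 2, 0, 2]; [0, 0, 0, 6, 0]; [0, 0, 0, 0, 12]] (rows listed top to bottom)

image of 1: 0
image of x: 0
image of x^2: 2
image of x^3: 6x
image of x^4: 12x^2 + 2
each image's coordinates form column j of the matrix
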